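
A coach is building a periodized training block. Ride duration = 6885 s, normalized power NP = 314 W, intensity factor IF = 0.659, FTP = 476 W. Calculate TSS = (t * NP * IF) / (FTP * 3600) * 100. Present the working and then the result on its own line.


Numerator = 6885 * 314 * 0.659 = 1424685.51
Denominator = 476 * 3600 = 1713600
TSS = 1424685.51 / 1713600 * 100
= 83.14

83.14 TSS


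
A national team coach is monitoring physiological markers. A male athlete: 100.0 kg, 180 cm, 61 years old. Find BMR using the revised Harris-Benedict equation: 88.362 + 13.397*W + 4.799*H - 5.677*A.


Intercept = 88.362
Weight contribution = 13.397 * 100.0 = 1339.7
Height contribution = 4.799 * 180 = 863.82
Age contribution = 5.677 * 61 = 346.297
BMR = 88.362 + 1339.7 + 863.82 - 346.297
= 1945.59 kcal/day

1945.59 kcal/day


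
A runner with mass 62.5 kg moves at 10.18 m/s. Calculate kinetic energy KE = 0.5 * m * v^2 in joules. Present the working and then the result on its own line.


v^2 = 10.18^2 = 103.6324
KE = 0.5 * 62.5 * 103.6324
= 3238.51 J

3238.51 J


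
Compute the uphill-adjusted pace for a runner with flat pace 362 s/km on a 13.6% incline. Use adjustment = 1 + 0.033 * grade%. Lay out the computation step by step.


Adjustment factor = 1 + 0.033 * 13.6 = 1.4488
Grade-adjusted pace = 362 * 1.4488 = 524.47 s/km

524.47 s/km


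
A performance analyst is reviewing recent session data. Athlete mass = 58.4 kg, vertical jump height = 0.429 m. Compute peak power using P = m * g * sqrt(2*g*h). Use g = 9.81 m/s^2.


sqrt(2 * 9.81 * 0.429) = sqrt(8.41698) = 2.901203 m/s
P = 58.4 * 9.81 * 2.901203
= 1662.11 W

1662.11 W


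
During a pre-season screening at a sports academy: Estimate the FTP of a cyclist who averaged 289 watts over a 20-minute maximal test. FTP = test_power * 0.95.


FTP = 289 * 0.95 = 274.55 W

274.55 W


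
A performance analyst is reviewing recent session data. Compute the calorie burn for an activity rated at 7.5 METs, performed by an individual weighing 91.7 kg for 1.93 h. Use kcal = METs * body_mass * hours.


Product of METs and mass = 7.5 * 91.7 = 687.75
Total kcal = 687.75 * 1.93 = 1327.36 kcal

1327.36 kcal


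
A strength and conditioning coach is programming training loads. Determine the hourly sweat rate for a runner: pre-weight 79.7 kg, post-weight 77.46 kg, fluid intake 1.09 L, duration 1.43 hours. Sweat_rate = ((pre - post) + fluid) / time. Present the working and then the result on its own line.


Mass lost = 79.7 - 77.46 = 2.24 kg
Add fluid consumed: 2.24 + 1.09 = 3.33 L total sweat
Sweat rate = 3.33 / 1.43 = 2.329 L/h

2.329 L/h


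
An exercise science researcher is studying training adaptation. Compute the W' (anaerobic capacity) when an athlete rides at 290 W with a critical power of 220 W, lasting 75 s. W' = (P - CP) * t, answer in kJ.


Above-CP power = 70 W
Duration = 75 s
W' = 70 * 75 = 5250 J
Convert: 5250 / 1000 = 5.25 kJ

5.25 kJ


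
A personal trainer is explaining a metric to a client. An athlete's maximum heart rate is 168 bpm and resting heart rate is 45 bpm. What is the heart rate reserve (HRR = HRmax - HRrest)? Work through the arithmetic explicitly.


HRR = HRmax - HRrest
= 168 - 45
= 123 bpm

123 bpm


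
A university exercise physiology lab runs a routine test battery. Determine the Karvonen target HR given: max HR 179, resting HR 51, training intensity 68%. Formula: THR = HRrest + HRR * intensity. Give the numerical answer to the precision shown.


HRR = HRmax - HRrest = 179 - 51 = 128
THR = 51 + 128 * 0.68
= 138.04 bpm

138.04 bpm


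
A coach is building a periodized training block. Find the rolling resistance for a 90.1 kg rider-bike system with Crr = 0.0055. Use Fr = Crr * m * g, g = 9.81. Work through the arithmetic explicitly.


m * g = 90.1 * 9.81 = 883.881 N
Fr = 0.0055 * 883.881 = 4.861 N

4.861 N


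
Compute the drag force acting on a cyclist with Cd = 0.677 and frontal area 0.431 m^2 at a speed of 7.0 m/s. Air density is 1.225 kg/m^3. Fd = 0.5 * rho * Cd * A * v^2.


Step 1: v^2 = 49.0
Step 2: Fd = 0.5 * 1.225 * 0.677 * 0.431 * 49.0
= 8.757 N

8.757 N


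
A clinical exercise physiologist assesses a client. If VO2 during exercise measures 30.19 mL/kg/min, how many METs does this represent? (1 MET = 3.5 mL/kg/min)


METs = VO2 / 3.5 = 30.19 / 3.5 = 8.63

8.63 METs


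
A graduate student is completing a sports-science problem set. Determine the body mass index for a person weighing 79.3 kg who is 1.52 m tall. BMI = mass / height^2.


BMI = mass / height^2
= 79.3 / 1.52^2
= 79.3 / 2.3104
= 34.32 kg/m^2

34.32 kg/m^2


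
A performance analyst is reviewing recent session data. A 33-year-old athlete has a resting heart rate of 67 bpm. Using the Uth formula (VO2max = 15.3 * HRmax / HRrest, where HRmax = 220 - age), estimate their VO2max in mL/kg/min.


HRmax = 220 - 33 = 187 bpm
Ratio = HRmax / HRrest = 187 / 67 = 2.791
VO2max = 15.3 * 2.791 = 42.7 mL/kg/min

42.7 mL/kg/min


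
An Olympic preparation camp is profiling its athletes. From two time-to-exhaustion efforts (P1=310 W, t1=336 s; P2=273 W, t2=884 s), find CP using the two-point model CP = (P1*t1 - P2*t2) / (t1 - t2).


Work in trial 1 = 104160 J
Work in trial 2 = 241332 J
Delta work = -137172 J
Delta time = -548 s
CP = -137172 / -548 = 250.31 W

250.31 W


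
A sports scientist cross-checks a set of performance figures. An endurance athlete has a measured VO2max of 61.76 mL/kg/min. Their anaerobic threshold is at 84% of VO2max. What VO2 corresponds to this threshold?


Anaerobic threshold VO2 = VO2max * 84%
= 61.76 * 0.84
= 51.88 mL/kg/min

51.88 mL/kg/min


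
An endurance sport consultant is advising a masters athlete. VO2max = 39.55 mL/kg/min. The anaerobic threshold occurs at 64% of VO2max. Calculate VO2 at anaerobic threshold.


AT fraction = 64 / 100 = 0.64
AT VO2 = 39.55 * 0.64
= 25.31 mL/kg/min

25.31 mL/kg/min


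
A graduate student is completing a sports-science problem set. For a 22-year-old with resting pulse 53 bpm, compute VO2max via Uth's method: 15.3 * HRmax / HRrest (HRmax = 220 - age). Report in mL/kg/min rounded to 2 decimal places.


Step 1: HRmax = 220 - 22 = 198 bpm
Step 2: Ratio = 198 / 53 = 3.7358
Step 3: VO2max = 15.3 * 3.7358 = 57.16 mL/kg/min

57.16 mL/kg/min


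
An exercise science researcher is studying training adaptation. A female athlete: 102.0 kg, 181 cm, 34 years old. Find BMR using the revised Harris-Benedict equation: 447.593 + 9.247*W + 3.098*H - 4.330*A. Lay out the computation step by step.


Intercept = 447.593
Weight contribution = 9.247 * 102.0 = 943.194
Height contribution = 3.098 * 181 = 560.738
Age contribution = 4.33 * 34 = 147.22
BMR = 447.593 + 943.194 + 560.738 - 147.22
= 1804.31 kcal/day

1804.31 kcal/day


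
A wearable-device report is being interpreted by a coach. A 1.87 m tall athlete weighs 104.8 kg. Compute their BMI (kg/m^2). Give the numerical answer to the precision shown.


height^2 = 3.4969 m^2
BMI = 104.8 / 3.4969 = 29.97 kg/m^2

29.97 kg/m^2


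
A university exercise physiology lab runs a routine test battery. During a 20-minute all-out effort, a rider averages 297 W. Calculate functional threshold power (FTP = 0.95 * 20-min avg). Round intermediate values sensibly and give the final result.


FTP = 0.95 * 297
= 282.15 W

282.15 W


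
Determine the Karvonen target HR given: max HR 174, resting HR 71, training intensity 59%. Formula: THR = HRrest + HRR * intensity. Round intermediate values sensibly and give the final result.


HRR = HRmax - HRrest = 174 - 71 = 103
THR = 71 + 103 * 0.59
= 131.77 bpm

131.77 bpm


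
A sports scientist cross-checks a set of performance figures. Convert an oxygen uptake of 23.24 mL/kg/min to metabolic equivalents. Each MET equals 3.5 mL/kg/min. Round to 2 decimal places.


One MET = 3.5 mL/kg/min
Number of METs = 23.24 / 3.5
= 6.64 METs

6.64 METs


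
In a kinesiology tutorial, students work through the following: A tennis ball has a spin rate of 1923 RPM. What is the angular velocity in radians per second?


Convert RPM to rad/s: multiply by 2*pi and divide by 60
omega = 1923 * 2 * pi / 60
= 201.376 rad/s

201.376 rad/s


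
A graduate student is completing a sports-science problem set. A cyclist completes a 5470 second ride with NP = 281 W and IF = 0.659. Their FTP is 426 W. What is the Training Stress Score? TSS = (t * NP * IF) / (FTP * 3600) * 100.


t * NP * IF = 5470 * 281 * 0.659 = 1012929.13
FTP * 3600 = 1533600
TSS = (1012929.13 / 1533600) * 100 = 66.05

66.05 TSS


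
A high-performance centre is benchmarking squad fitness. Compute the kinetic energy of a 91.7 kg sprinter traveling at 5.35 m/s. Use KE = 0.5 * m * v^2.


Velocity squared = 28.6225
KE = 0.5 * 91.7 * 28.6225 = 1312.34 J

1312.34 J


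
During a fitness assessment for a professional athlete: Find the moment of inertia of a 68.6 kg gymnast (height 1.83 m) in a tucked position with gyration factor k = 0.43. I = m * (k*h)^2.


Radius of gyration = 0.43 * 1.83 = 0.7869 m
I = 68.6 * 0.7869^2
= 68.6 * 0.619212
= 42.478 kg*m^2

42.478 kg*m^2


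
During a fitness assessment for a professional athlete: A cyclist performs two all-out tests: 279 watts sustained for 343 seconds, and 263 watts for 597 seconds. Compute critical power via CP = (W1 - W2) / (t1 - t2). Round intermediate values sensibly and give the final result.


W1 = P1 * t1 = 279 * 343 = 95697 J
W2 = P2 * t2 = 263 * 597 = 157011 J
CP = (95697 - 157011) / (343 - 597)
= 241.39 W

241.39 W


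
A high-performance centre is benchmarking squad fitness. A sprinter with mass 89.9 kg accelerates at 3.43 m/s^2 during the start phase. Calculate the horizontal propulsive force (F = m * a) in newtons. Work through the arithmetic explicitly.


F = m * a
= 89.9 * 3.43
= 308.36 N

308.36 N


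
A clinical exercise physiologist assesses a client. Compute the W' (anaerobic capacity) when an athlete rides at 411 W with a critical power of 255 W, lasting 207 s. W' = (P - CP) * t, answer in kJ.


Above-CP power = 156 W
Duration = 207 s
W' = 156 * 207 = 32292 J
Convert: 32292 / 1000 = 32.292 kJ

32.292 kJ


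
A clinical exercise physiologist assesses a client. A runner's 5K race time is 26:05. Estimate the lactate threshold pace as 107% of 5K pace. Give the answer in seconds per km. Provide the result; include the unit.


Total race time = 26*60 + 5 = 1565 seconds
5K pace = 1565 / 5 = 313.0 sec/km
LT pace = 313.0 * 1.07 = 334.91 sec/km

334.91 s/km


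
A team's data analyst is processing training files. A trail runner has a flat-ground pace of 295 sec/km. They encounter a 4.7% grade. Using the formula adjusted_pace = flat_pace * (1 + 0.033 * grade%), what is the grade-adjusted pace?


Grade factor = 1 + 0.033 * 4.7 = 1.1551
Adjusted = 295 * 1.1551 = 340.75 sec/km

340.75 s/km


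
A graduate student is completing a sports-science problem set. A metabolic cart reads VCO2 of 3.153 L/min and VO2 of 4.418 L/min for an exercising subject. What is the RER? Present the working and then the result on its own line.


RER = VCO2 / VO2 = 3.153 / 4.418 = 0.7137

0.7137


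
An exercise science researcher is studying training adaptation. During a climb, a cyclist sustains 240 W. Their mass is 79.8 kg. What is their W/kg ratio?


Power-to-weight = 240 W / 79.8 kg
= 3.008 W/kg

3.008 W/kg


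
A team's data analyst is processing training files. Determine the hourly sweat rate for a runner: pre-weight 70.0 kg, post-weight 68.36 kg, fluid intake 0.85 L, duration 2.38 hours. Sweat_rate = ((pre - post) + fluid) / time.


Mass lost = 70.0 - 68.36 = 1.64 kg
Add fluid consumed: 1.64 + 0.85 = 2.49 L total sweat
Sweat rate = 2.49 / 2.38 = 1.046 L/h

1.046 L/h


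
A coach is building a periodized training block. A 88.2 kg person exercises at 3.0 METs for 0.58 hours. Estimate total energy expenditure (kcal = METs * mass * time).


Energy = METs * mass(kg) * time(h)
= 3.0 * 88.2 * 0.58
= 153.47 kcal

153.47 kcal


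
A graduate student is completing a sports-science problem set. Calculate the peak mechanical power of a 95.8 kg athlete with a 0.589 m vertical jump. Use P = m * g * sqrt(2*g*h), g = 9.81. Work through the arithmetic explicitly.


First, sqrt(2gh) = sqrt(2 * 9.81 * 0.589)
= sqrt(11.55618) = 3.399438 m/s
Power = 95.8 * 9.81 * 3.399438 = 3194.79 W

3194.79 W


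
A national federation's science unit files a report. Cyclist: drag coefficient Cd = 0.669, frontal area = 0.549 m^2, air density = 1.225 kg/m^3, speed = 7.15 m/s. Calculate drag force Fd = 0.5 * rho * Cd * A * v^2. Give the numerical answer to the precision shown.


v^2 = 7.15^2 = 51.1225
Fd = 0.5 * 1.225 * 0.669 * 0.549 * 51.1225
= 11.5 N

11.5 N


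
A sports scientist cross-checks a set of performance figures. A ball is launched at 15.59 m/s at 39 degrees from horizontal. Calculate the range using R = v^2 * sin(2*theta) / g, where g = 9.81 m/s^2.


sin(2 * 39) = sin(78) = 0.978148
v^2 = 15.59^2 = 243.0481
R = 243.0481 * 0.978148 / 9.81
= 24.234 m

24.234 m


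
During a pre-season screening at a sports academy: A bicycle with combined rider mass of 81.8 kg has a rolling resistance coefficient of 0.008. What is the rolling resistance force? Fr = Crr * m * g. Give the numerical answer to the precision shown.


Fr = 0.008 * 81.8 * 9.81
= 0.6544 * 9.81
= 6.42 N

6.42 N


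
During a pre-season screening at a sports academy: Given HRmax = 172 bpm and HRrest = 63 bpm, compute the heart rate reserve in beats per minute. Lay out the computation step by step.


Heart rate reserve = maximum HR minus resting HR
HRR = 172 - 63 = 109 bpm

109 bpm


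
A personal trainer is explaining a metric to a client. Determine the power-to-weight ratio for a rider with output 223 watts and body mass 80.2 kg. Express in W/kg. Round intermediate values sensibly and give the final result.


P/W = 223 / 80.2 = 2.781 W/kg

2.781 W/kg


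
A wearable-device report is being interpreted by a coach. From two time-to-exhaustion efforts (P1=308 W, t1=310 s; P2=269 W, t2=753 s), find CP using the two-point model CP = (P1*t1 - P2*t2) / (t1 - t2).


Work in trial 1 = 95480 J
Work in trial 2 = 202557 J
Delta work = -107077 J
Delta time = -443 s
CP = -107077 / -443 = 241.71 W

241.71 W


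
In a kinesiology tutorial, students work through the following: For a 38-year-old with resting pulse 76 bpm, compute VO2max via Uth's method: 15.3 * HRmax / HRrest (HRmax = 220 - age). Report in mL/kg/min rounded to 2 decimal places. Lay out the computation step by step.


Step 1: HRmax = 220 - 38 = 182 bpm
Step 2: Ratio = 182 / 76 = 2.3947
Step 3: VO2max = 15.3 * 2.3947 = 36.64 mL/kg/min

36.64 mL/kg/min


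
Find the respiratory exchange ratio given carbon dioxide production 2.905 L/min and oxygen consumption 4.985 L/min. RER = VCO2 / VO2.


VCO2 = 2.905 L/min
VO2 = 4.985 L/min
RER = 2.905 / 4.985 = 0.5827

0.5827


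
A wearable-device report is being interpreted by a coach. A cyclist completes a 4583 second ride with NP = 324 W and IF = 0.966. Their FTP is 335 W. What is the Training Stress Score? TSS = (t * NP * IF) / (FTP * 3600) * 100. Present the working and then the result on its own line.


t * NP * IF = 4583 * 324 * 0.966 = 1434405.672
FTP * 3600 = 1206000
TSS = (1434405.672 / 1206000) * 100 = 118.94

118.94 TSS


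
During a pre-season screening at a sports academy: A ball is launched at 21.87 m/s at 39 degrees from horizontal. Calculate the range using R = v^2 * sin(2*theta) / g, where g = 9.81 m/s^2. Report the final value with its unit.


sin(2 * 39) = sin(78) = 0.978148
v^2 = 21.87^2 = 478.2969
R = 478.2969 * 0.978148 / 9.81
= 47.691 m

47.691 m


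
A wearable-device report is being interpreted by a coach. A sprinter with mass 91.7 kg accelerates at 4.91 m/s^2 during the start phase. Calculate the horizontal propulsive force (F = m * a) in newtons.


F = m * a
= 91.7 * 4.91
= 450.25 N

450.25 N


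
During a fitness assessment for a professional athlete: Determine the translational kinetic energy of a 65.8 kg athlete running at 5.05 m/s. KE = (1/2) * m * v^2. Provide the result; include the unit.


KE = 0.5 * m * v^2
= 0.5 * 65.8 * 5.05^2
= 0.5 * 65.8 * 25.5025
= 839.03 J

839.03 J


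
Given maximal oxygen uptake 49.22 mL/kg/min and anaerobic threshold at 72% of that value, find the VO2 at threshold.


Percentage as decimal = 0.72
VO2 at AT = 49.22 * 0.72 = 35.44 mL/kg/min

35.44 mL/kg/min


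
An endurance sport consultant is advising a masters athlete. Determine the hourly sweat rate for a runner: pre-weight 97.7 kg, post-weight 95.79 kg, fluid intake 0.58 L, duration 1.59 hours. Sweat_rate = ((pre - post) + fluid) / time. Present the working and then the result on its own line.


Mass lost = 97.7 - 95.79 = 1.91 kg
Add fluid consumed: 1.91 + 0.58 = 2.49 L total sweat
Sweat rate = 2.49 / 1.59 = 1.566 L/h

1.566 L/h


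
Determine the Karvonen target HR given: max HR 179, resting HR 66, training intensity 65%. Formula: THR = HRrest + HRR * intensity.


HRR = HRmax - HRrest = 179 - 66 = 113
THR = 66 + 113 * 0.65
= 139.45 bpm

139.45 bpm


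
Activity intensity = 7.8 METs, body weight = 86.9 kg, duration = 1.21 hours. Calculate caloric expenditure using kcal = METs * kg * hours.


kcal = 7.8 * 86.9 * 1.21
= 677.82 * 1.21
= 820.16 kcal

820.16 kcal


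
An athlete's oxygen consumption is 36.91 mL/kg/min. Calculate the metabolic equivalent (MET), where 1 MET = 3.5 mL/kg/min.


MET = VO2 / 3.5
= 36.91 / 3.5
= 10.55 METs

10.55 METs


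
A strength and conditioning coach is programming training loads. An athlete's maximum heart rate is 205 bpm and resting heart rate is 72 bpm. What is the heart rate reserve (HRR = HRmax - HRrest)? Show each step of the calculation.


HRR = HRmax - HRrest
= 205 - 72
= 133 bpm

133 bpm


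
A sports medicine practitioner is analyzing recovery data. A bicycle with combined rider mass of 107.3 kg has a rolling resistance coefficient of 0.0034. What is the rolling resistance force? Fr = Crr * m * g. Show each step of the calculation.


Fr = 0.0034 * 107.3 * 9.81
= 0.36482 * 9.81
= 3.579 N

3.579 N


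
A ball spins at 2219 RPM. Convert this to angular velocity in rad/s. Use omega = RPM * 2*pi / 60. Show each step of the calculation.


omega = 2219 * 2 * pi / 60
= 2219 * 6.28318531 / 60
= 13942.388 / 60
= 232.373 rad/s

232.373 rad/s


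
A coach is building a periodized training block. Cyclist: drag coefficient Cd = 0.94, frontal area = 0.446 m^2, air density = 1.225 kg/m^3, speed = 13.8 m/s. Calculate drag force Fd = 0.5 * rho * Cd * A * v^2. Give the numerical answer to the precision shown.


v^2 = 13.8^2 = 190.44
Fd = 0.5 * 1.225 * 0.94 * 0.446 * 190.44
= 48.902 N

48.902 N


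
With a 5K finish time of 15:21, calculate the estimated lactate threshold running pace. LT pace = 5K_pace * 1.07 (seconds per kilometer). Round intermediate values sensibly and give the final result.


Race duration = 921 s for 5 km
Average pace = 921 / 5 = 184.2 s/km
LT pace = 184.2 * 1.07
= 197.09 s/km

197.09 s/km


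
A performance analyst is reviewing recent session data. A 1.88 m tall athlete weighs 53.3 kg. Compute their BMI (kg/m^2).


height^2 = 3.5344 m^2
BMI = 53.3 / 3.5344 = 15.08 kg/m^2

15.08 kg/m^2


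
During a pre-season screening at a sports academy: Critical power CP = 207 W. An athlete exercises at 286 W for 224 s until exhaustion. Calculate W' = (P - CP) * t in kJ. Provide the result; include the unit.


P - CP = 286 - 207 = 79 W
W' = 79 * 224 = 17696 J
= 17696 / 1000 = 17.696 kJ

17.696 kJ


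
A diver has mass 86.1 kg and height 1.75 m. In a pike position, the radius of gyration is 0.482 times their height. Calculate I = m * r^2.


r = 0.482 * 1.75 = 0.8435 m
I = m * r^2 = 86.1 * 0.711492 = 61.259 kg*m^2

61.259 kg*m^2


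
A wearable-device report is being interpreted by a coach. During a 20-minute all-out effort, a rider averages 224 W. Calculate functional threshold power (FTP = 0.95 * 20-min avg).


FTP = 0.95 * 224
= 212.8 W

212.8 W


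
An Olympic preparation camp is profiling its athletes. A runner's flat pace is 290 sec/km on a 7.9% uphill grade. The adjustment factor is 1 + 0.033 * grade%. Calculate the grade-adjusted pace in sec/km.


Factor = 1 + 0.033 * 7.9 = 1.2607
Adjusted pace = 290 * 1.2607
= 365.6 sec/km

365.6 s/km


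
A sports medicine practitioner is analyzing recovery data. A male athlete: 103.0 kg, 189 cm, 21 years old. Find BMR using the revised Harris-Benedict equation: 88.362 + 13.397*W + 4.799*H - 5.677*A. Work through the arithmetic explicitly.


Intercept = 88.362
Weight contribution = 13.397 * 103.0 = 1379.891
Height contribution = 4.799 * 189 = 907.011
Age contribution = 5.677 * 21 = 119.217
BMR = 88.362 + 1379.891 + 907.011 - 119.217
= 2256.05 kcal/day

2256.05 kcal/day


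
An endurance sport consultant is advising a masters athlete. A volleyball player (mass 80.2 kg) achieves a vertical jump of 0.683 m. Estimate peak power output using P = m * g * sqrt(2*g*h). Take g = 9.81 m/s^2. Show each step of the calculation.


2 * g * h = 2 * 9.81 * 0.683 = 13.40046
sqrt(13.40046) = 3.660664 m/s
P = 80.2 * 9.81 * 3.660664 = 2880.07 W

2880.07 W


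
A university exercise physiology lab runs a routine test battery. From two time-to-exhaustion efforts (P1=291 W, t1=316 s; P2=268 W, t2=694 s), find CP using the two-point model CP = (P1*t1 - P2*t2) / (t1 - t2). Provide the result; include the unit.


Work in trial 1 = 91956 J
Work in trial 2 = 185992 J
Delta work = -94036 J
Delta time = -378 s
CP = -94036 / -378 = 248.77 W

248.77 W


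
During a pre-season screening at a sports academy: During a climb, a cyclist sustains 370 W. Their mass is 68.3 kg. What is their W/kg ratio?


Power-to-weight = 370 W / 68.3 kg
= 5.417 W/kg

5.417 W/kg


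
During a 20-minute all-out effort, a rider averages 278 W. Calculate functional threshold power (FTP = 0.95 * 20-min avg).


FTP = 0.95 * 278
= 264.1 W

264.1 W


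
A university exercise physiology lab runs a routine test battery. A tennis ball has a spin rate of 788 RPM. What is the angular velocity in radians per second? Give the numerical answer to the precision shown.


Convert RPM to rad/s: multiply by 2*pi and divide by 60
omega = 788 * 2 * pi / 60
= 82.519 rad/s

82.519 rad/s


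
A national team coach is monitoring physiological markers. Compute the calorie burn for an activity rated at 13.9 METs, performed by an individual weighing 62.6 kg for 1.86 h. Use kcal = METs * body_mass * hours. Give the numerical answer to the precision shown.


Product of METs and mass = 13.9 * 62.6 = 870.14
Total kcal = 870.14 * 1.86 = 1618.46 kcal

1618.46 kcal


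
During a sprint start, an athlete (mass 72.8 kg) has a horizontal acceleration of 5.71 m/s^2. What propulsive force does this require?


Propulsive force = mass * acceleration
= 72.8 kg * 5.71 m/s^2
= 415.69 N

415.69 N


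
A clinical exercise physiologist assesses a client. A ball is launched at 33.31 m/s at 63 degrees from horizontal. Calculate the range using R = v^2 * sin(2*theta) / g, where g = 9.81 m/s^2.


sin(2 * 63) = sin(126) = 0.809017
v^2 = 33.31^2 = 1109.5561
R = 1109.5561 * 0.809017 / 9.81
= 91.504 m

91.504 m


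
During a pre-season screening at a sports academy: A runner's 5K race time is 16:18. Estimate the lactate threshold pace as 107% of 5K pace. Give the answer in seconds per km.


Total race time = 16*60 + 18 = 978 seconds
5K pace = 978 / 5 = 195.6 sec/km
LT pace = 195.6 * 1.07 = 209.29 sec/km

209.29 s/km


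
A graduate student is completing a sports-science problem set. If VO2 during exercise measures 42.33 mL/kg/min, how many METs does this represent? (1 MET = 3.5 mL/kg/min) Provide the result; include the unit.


METs = VO2 / 3.5 = 42.33 / 3.5 = 12.09

12.09 METs


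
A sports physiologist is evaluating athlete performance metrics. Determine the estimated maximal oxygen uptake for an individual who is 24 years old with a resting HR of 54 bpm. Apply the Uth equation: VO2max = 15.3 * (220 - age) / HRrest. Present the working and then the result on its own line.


HRmax = 220 - 24 = 196
VO2max = 15.3 * (196 / 54)
= 15.3 * 3.6296
= 55.53 mL/kg/min

55.53 mL/kg/min


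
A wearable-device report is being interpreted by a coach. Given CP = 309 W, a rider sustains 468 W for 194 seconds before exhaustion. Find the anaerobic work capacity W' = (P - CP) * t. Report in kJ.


Excess power = 468 - 309 = 159 W
Work above CP = 159 * 194 = 30846 J
W' = 30.846 kJ

30.846 kJ


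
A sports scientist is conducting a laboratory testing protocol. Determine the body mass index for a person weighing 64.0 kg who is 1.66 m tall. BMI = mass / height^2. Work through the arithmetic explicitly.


BMI = mass / height^2
= 64.0 / 1.66^2
= 64.0 / 2.7556
= 23.23 kg/m^2

23.23 kg/m^2


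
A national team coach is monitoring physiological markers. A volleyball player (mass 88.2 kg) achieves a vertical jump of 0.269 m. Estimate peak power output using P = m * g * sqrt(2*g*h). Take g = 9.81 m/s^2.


2 * g * h = 2 * 9.81 * 0.269 = 5.27778
sqrt(5.27778) = 2.297342 m/s
P = 88.2 * 9.81 * 2.297342 = 1987.76 W

1987.76 W


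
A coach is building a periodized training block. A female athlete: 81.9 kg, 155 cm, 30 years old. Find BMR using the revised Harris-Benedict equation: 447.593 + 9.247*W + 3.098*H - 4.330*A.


Intercept = 447.593
Weight contribution = 9.247 * 81.9 = 757.3293
Height contribution = 3.098 * 155 = 480.19
Age contribution = 4.33 * 30 = 129.9
BMR = 447.593 + 757.3293 + 480.19 - 129.9
= 1555.21 kcal/day

1555.21 kcal/day


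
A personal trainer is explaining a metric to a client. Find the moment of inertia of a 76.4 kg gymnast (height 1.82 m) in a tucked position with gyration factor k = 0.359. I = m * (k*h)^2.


Radius of gyration = 0.359 * 1.82 = 0.65338 m
I = 76.4 * 0.65338^2
= 76.4 * 0.426905
= 32.616 kg*m^2

32.616 kg*m^2


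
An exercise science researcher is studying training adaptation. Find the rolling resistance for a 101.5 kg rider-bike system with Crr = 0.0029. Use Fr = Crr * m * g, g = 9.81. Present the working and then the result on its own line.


m * g = 101.5 * 9.81 = 995.715 N
Fr = 0.0029 * 995.715 = 2.888 N

2.888 N


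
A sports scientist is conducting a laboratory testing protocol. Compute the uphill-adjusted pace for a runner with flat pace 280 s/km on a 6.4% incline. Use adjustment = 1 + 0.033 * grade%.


Adjustment factor = 1 + 0.033 * 6.4 = 1.2112
Grade-adjusted pace = 280 * 1.2112 = 339.14 s/km

339.14 s/km


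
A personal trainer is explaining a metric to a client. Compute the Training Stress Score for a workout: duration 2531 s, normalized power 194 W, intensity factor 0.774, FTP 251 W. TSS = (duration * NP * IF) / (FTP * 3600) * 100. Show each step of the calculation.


Product = 2531 * 194 * 0.774 = 380044.836
Base = 251 * 3600 = 903600
TSS = 380044.836 / 903600 * 100 = 42.06

42.06 TSS


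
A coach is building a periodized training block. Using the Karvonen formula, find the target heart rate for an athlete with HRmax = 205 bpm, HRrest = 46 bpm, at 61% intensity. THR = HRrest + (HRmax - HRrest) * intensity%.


HRR = 205 - 46 = 159
THR = 46 + 159 * 0.61
= 46 + 96.99
= 142.99 bpm

142.99 bpm


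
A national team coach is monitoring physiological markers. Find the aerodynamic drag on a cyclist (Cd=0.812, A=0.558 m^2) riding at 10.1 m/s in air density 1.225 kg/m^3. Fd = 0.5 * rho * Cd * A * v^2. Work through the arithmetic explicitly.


Fd = 0.5 * 1.225 * 0.812 * 0.558 * 10.1^2
= 0.5 * 1.225 * 0.812 * 0.558 * 102.01
= 28.31 N

28.31 N


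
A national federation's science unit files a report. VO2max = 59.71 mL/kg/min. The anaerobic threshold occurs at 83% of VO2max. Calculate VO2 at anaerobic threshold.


AT fraction = 83 / 100 = 0.83
AT VO2 = 59.71 * 0.83
= 49.56 mL/kg/min

49.56 mL/kg/min


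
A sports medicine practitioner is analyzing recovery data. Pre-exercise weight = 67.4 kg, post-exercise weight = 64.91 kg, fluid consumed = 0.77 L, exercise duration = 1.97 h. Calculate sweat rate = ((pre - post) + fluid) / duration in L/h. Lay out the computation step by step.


Weight loss = 67.4 - 64.91 = 2.49 kg (approx L)
Total sweat = 2.49 + 0.77 = 3.26 L
Sweat rate = 3.26 / 1.97 = 1.655 L/h

1.655 L/h


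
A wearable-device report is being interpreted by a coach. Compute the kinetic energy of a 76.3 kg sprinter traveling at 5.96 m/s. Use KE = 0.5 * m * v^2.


Velocity squared = 35.5216
KE = 0.5 * 76.3 * 35.5216 = 1355.15 J

1355.15 J


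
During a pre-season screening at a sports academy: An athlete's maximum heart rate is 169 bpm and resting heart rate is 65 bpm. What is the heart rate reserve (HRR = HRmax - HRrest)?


HRR = HRmax - HRrest
= 169 - 65
= 104 bpm

104 bpm


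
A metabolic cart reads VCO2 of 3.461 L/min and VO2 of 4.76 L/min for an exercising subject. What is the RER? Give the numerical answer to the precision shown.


RER = VCO2 / VO2 = 3.461 / 4.76 = 0.7271

0.7271


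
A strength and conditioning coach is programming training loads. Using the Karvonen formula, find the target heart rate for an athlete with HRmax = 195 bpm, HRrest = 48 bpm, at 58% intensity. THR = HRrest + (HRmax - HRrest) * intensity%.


HRR = 195 - 48 = 147
THR = 48 + 147 * 0.58
= 48 + 85.26
= 133.26 bpm

133.26 bpm


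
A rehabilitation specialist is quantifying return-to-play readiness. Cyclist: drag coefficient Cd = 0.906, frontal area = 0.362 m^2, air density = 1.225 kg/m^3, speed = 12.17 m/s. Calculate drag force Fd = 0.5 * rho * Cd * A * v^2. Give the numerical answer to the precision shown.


v^2 = 12.17^2 = 148.1089
Fd = 0.5 * 1.225 * 0.906 * 0.362 * 148.1089
= 29.753 N

29.753 N


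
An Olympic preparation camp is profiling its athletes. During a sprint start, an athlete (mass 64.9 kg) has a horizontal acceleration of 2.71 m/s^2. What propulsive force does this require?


Propulsive force = mass * acceleration
= 64.9 kg * 2.71 m/s^2
= 175.88 N

175.88 N


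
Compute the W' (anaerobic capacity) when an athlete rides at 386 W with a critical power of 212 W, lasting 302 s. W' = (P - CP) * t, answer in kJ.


Above-CP power = 174 W
Duration = 302 s
W' = 174 * 302 = 52548 J
Convert: 52548 / 1000 = 52.548 kJ

52.548 kJ


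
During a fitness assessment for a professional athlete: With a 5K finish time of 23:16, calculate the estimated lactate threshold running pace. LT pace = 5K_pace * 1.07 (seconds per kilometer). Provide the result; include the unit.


Race duration = 1396 s for 5 km
Average pace = 1396 / 5 = 279.2 s/km
LT pace = 279.2 * 1.07
= 298.74 s/km

298.74 s/km


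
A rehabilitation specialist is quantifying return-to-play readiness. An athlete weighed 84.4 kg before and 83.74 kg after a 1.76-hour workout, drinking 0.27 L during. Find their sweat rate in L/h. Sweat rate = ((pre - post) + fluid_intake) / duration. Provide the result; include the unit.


Body mass change = 0.66 kg
Total sweat loss = 0.66 + 0.27 = 0.93 L
Rate = 0.93 / 1.76 = 0.528 L/h

0.528 L/h


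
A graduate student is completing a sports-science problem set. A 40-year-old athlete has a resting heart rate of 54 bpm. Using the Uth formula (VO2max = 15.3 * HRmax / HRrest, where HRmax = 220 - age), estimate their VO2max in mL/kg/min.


HRmax = 220 - 40 = 180 bpm
Ratio = HRmax / HRrest = 180 / 54 = 3.3333
VO2max = 15.3 * 3.3333 = 51.0 mL/kg/min

51.0 mL/kg/min


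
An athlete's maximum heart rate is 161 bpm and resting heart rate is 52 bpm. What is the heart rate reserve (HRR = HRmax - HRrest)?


HRR = HRmax - HRrest
= 161 - 52
= 109 bpm

109 bpm


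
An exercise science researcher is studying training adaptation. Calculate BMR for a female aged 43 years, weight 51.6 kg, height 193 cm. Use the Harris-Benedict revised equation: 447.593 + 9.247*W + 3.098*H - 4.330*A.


Substituting values:
W term = 9.247 * 51.6 = 477.1452
H term = 3.098 * 193 = 597.914
A term = 4.330 * 43 = 186.19
BMR = 1336.46 kcal/day

1336.46 kcal/day


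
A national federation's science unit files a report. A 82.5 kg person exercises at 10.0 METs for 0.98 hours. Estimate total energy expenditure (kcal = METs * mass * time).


Energy = METs * mass(kg) * time(h)
= 10.0 * 82.5 * 0.98
= 808.5 kcal

808.5 kcal


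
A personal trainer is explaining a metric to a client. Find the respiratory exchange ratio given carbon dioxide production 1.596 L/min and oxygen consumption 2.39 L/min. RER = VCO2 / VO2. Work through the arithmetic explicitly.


VCO2 = 1.596 L/min
VO2 = 2.39 L/min
RER = 1.596 / 2.39 = 0.6678

0.6678


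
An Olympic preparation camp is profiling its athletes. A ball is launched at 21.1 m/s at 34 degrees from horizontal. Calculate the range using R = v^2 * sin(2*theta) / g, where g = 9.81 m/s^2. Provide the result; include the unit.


sin(2 * 34) = sin(68) = 0.927184
v^2 = 21.1^2 = 445.21
R = 445.21 * 0.927184 / 9.81
= 42.079 m

42.079 m


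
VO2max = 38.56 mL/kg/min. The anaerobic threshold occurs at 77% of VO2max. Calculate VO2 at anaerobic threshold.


AT fraction = 77 / 100 = 0.77
AT VO2 = 38.56 * 0.77
= 29.69 mL/kg/min

29.69 mL/kg/min


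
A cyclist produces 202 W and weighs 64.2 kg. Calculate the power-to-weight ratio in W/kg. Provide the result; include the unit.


P/W = power / mass
= 202 / 64.2
= 3.146 W/kg

3.146 W/kg


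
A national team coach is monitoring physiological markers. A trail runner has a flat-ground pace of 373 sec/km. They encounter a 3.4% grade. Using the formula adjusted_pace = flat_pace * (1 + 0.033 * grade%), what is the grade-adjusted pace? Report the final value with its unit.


Grade factor = 1 + 0.033 * 3.4 = 1.1122
Adjusted = 373 * 1.1122 = 414.85 sec/km

414.85 s/km


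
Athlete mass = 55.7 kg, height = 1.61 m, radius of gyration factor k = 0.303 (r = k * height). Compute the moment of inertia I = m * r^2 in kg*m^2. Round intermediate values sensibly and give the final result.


r = k * height = 0.303 * 1.61 = 0.48783 m
r^2 = 0.48783^2 = 0.237978
I = 55.7 * 0.237978 = 13.255 kg*m^2

13.255 kg*m^2


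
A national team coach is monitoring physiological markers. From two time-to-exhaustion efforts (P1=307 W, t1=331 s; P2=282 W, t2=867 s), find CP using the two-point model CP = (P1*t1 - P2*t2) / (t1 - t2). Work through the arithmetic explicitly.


Work in trial 1 = 101617 J
Work in trial 2 = 244494 J
Delta work = -142877 J
Delta time = -536 s
CP = -142877 / -536 = 266.56 W

266.56 W


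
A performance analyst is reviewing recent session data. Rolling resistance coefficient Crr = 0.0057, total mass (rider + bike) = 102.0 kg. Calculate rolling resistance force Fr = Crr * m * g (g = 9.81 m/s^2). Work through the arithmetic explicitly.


Fr = Crr * m * g
= 0.0057 * 102.0 * 9.81
= 5.704 N

5.704 N


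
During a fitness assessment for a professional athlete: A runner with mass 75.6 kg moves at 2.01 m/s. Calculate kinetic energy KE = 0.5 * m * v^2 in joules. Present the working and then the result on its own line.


v^2 = 2.01^2 = 4.0401
KE = 0.5 * 75.6 * 4.0401
= 152.72 J

152.72 J


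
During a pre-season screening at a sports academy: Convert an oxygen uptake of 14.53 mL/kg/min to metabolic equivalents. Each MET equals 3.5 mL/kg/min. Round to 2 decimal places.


One MET = 3.5 mL/kg/min
Number of METs = 14.53 / 3.5
= 4.15 METs

4.15 METs


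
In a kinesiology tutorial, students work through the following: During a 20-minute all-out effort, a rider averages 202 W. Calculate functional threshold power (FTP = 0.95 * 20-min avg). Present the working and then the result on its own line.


FTP = 0.95 * 202
= 191.9 W

191.9 W


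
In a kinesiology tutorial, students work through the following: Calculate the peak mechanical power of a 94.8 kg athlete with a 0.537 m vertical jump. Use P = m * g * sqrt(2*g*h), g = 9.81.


First, sqrt(2gh) = sqrt(2 * 9.81 * 0.537)
= sqrt(10.53594) = 3.245911 m/s
Power = 94.8 * 9.81 * 3.245911 = 3018.66 W

3018.66 W


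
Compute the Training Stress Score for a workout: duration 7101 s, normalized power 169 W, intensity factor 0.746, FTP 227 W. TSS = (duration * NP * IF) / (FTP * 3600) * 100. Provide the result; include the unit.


Product = 7101 * 169 * 0.746 = 895251.474
Base = 227 * 3600 = 817200
TSS = 895251.474 / 817200 * 100 = 109.55

109.55 TSS


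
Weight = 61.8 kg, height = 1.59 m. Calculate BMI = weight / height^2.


height^2 = 1.59^2 = 2.5281
BMI = 61.8 / 2.5281 = 24.45 kg/m^2

24.45 kg/m^2


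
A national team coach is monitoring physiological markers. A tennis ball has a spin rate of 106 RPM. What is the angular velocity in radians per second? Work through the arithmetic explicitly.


Convert RPM to rad/s: multiply by 2*pi and divide by 60
omega = 106 * 2 * pi / 60
= 11.1 rad/s

11.1 rad/s


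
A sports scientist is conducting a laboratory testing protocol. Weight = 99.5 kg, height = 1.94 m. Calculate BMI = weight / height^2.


height^2 = 1.94^2 = 3.7636
BMI = 99.5 / 3.7636 = 26.44 kg/m^2

26.44 kg/m^2


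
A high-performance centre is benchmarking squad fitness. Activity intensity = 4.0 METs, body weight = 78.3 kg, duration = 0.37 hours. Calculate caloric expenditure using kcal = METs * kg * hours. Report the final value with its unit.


kcal = 4.0 * 78.3 * 0.37
= 313.2 * 0.37
= 115.88 kcal

115.88 kcal


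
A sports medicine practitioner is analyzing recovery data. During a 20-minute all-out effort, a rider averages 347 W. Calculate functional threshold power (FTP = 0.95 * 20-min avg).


FTP = 0.95 * 347
= 329.65 W

329.65 W


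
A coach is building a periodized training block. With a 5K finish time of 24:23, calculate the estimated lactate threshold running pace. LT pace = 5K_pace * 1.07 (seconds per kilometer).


Race duration = 1463 s for 5 km
Average pace = 1463 / 5 = 292.6 s/km
LT pace = 292.6 * 1.07
= 313.08 s/km

313.08 s/km


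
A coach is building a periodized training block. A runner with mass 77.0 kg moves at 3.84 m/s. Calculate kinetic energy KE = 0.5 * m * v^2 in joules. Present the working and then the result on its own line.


v^2 = 3.84^2 = 14.7456
KE = 0.5 * 77.0 * 14.7456
= 567.71 J

567.71 J


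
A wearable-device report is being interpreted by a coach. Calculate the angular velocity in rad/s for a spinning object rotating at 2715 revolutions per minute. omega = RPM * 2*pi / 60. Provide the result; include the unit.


omega = RPM * 2*pi / 60
= 2715 * 6.28318531 / 60
= 284.314 rad/s

284.314 rad/s


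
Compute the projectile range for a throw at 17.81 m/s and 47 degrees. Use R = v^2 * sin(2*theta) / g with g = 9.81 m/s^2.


Two times the angle = 94 degrees
sin(94) = 0.997564
R = 317.1961 * 0.997564 / 9.81 = 32.255 m

32.255 m


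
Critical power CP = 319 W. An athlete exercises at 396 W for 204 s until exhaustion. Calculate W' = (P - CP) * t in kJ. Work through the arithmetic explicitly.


P - CP = 396 - 319 = 77 W
W' = 77 * 204 = 15708 J
= 15708 / 1000 = 15.708 kJ

15.708 kJ


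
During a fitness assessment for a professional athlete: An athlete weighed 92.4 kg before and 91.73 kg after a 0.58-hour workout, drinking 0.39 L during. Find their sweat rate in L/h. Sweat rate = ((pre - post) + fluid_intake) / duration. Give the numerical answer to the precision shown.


Body mass change = 0.67 kg
Total sweat loss = 0.67 + 0.39 = 1.06 L
Rate = 1.06 / 0.58 = 1.828 L/h

1.828 L/h


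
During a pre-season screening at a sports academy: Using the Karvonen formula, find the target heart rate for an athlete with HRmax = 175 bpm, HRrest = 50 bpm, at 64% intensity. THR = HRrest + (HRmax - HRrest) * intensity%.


HRR = 175 - 50 = 125
THR = 50 + 125 * 0.64
= 50 + 80.0
= 130.0 bpm

130.0 bpm


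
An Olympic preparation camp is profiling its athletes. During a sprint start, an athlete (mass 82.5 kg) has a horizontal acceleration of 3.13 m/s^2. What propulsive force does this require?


Propulsive force = mass * acceleration
= 82.5 kg * 3.13 m/s^2
= 258.23 N

258.23 N
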